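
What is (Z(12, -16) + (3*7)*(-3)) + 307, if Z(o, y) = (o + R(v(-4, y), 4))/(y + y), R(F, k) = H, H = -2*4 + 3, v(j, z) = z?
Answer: 7801/32 ≈ 243.78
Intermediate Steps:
H = -5 (H = -8 + 3 = -5)
R(F, k) = -5
Z(o, y) = (-5 + o)/(2*y) (Z(o, y) = (o - 5)/(y + y) = (-5 + o)/((2*y)) = (-5 + o)*(1/(2*y)) = (-5 + o)/(2*y))
(Z(12, -16) + (3*7)*(-3)) + 307 = ((½)*(-5 + 12)/(-16) + (3*7)*(-3)) + 307 = ((½)*(-1/16)*7 + 21*(-3)) + 307 = (-7/32 - 63) + 307 = -2023/32 + 307 = 7801/32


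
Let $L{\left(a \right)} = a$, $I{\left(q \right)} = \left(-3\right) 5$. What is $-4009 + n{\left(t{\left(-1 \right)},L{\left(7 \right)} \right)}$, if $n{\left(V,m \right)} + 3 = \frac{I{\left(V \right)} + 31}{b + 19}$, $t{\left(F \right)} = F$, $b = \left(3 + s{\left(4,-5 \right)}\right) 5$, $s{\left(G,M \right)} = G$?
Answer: $- \frac{108316}{27} \approx -4011.7$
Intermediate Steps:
$I{\left(q \right)} = -15$
$b = 35$ ($b = \left(3 + 4\right) 5 = 7 \cdot 5 = 35$)
$n{\left(V,m \right)} = - \frac{73}{27}$ ($n{\left(V,m \right)} = -3 + \frac{-15 + 31}{35 + 19} = -3 + \frac{16}{54} = -3 + 16 \cdot \frac{1}{54} = -3 + \frac{8}{27} = - \frac{73}{27}$)
$-4009 + n{\left(t{\left(-1 \right)},L{\left(7 \right)} \right)} = -4009 - \frac{73}{27} = - \frac{108316}{27}$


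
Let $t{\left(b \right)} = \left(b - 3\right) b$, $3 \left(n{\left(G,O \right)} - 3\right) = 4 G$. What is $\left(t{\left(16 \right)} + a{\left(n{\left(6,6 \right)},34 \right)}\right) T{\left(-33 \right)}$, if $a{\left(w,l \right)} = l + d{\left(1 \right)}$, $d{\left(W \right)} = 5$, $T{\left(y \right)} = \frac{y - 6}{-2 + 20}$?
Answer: $- \frac{3211}{6} \approx -535.17$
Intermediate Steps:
$n{\left(G,O \right)} = 3 + \frac{4 G}{3}$
$T{\left(y \right)} = - \frac{1}{3} + \frac{y}{18}$ ($T{\left(y \right)} = \frac{-6 + y}{18} = \left(-6 + y\right) \frac{1}{18} = - \frac{1}{3} + \frac{y}{18}$)
$a{\left(w,l \right)} = 5 + l$ ($a{\left(w,l \right)} = l + 5 = 5 + l$)
$t{\left(b \right)} = b \left(-3 + b\right)$ ($t{\left(b \right)} = \left(-3 + b\right) b = b \left(-3 + b\right)$)
$\left(t{\left(16 \right)} + a{\left(n{\left(6,6 \right)},34 \right)}\right) T{\left(-33 \right)} = \left(16 \left(-3 + 16\right) + \left(5 + 34\right)\right) \left(- \frac{1}{3} + \frac{1}{18} \left(-33\right)\right) = \left(16 \cdot 13 + 39\right) \left(- \frac{1}{3} - \frac{11}{6}\right) = \left(208 + 39\right) \left(- \frac{13}{6}\right) = 247 \left(- \frac{13}{6}\right) = - \frac{3211}{6}$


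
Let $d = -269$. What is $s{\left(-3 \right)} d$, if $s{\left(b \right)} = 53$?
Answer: $-14257$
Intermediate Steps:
$s{\left(-3 \right)} d = 53 \left(-269\right) = -14257$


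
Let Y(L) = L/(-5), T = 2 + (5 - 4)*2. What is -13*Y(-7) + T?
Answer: -71/5 ≈ -14.200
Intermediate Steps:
T = 4 (T = 2 + 1*2 = 2 + 2 = 4)
Y(L) = -L/5 (Y(L) = L*(-⅕) = -L/5)
-13*Y(-7) + T = -(-13)*(-7)/5 + 4 = -13*7/5 + 4 = -91/5 + 4 = -71/5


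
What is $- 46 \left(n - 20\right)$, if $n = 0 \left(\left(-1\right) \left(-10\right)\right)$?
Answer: $920$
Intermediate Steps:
$n = 0$ ($n = 0 \cdot 10 = 0$)
$- 46 \left(n - 20\right) = - 46 \left(0 - 20\right) = \left(-46\right) \left(-20\right) = 920$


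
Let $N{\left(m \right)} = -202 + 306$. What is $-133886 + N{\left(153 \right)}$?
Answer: $-133782$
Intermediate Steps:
$N{\left(m \right)} = 104$
$-133886 + N{\left(153 \right)} = -133886 + 104 = -133782$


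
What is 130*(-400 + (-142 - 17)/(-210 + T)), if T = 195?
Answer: -50622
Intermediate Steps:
130*(-400 + (-142 - 17)/(-210 + T)) = 130*(-400 + (-142 - 17)/(-210 + 195)) = 130*(-400 - 159/(-15)) = 130*(-400 - 159*(-1/15)) = 130*(-400 + 53/5) = 130*(-1947/5) = -50622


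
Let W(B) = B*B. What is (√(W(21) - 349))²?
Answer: 92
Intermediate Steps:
W(B) = B²
(√(W(21) - 349))² = (√(21² - 349))² = (√(441 - 349))² = (√92)² = (2*√23)² = 92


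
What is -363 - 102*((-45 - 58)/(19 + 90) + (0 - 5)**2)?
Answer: -307011/109 ≈ -2816.6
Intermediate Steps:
-363 - 102*((-45 - 58)/(19 + 90) + (0 - 5)**2) = -363 - 102*(-103/109 + (-5)**2) = -363 - 102*(-103*1/109 + 25) = -363 - 102*(-103/109 + 25) = -363 - 102*2622/109 = -363 - 267444/109 = -307011/109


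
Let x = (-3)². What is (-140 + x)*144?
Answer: -18864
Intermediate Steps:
x = 9
(-140 + x)*144 = (-140 + 9)*144 = -131*144 = -18864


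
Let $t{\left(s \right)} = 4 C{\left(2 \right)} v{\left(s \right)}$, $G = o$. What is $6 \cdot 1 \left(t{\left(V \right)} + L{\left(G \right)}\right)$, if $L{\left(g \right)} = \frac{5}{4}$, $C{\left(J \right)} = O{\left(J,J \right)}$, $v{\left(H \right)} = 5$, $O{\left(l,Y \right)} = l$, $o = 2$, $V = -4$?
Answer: $\frac{495}{2} \approx 247.5$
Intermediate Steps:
$C{\left(J \right)} = J$
$G = 2$
$t{\left(s \right)} = 40$ ($t{\left(s \right)} = 4 \cdot 2 \cdot 5 = 8 \cdot 5 = 40$)
$L{\left(g \right)} = \frac{5}{4}$ ($L{\left(g \right)} = 5 \cdot \frac{1}{4} = \frac{5}{4}$)
$6 \cdot 1 \left(t{\left(V \right)} + L{\left(G \right)}\right) = 6 \cdot 1 \left(40 + \frac{5}{4}\right) = 6 \cdot \frac{165}{4} = \frac{495}{2}$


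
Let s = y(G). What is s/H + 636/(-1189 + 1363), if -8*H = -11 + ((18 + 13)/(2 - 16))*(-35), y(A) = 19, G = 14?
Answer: 278/203 ≈ 1.3695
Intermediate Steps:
s = 19
H = -133/16 (H = -(-11 + ((18 + 13)/(2 - 16))*(-35))/8 = -(-11 + (31/(-14))*(-35))/8 = -(-11 + (31*(-1/14))*(-35))/8 = -(-11 - 31/14*(-35))/8 = -(-11 + 155/2)/8 = -⅛*133/2 = -133/16 ≈ -8.3125)
s/H + 636/(-1189 + 1363) = 19/(-133/16) + 636/(-1189 + 1363) = 19*(-16/133) + 636/174 = -16/7 + 636*(1/174) = -16/7 + 106/29 = 278/203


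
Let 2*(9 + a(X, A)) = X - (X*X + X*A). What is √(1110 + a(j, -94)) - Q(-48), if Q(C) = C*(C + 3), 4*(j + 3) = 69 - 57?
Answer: -2160 + √1101 ≈ -2126.8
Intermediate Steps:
j = 0 (j = -3 + (69 - 57)/4 = -3 + (¼)*12 = -3 + 3 = 0)
a(X, A) = -9 + X/2 - X²/2 - A*X/2 (a(X, A) = -9 + (X - (X*X + X*A))/2 = -9 + (X - (X² + A*X))/2 = -9 + (X + (-X² - A*X))/2 = -9 + (X - X² - A*X)/2 = -9 + (X/2 - X²/2 - A*X/2) = -9 + X/2 - X²/2 - A*X/2)
Q(C) = C*(3 + C)
√(1110 + a(j, -94)) - Q(-48) = √(1110 + (-9 + (½)*0 - ½*0² - ½*(-94)*0)) - (-48)*(3 - 48) = √(1110 + (-9 + 0 - ½*0 + 0)) - (-48)*(-45) = √(1110 + (-9 + 0 + 0 + 0)) - 1*2160 = √(1110 - 9) - 2160 = √1101 - 2160 = -2160 + √1101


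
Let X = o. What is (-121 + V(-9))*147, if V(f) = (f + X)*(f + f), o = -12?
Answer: 37779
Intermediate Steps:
X = -12
V(f) = 2*f*(-12 + f) (V(f) = (f - 12)*(f + f) = (-12 + f)*(2*f) = 2*f*(-12 + f))
(-121 + V(-9))*147 = (-121 + 2*(-9)*(-12 - 9))*147 = (-121 + 2*(-9)*(-21))*147 = (-121 + 378)*147 = 257*147 = 37779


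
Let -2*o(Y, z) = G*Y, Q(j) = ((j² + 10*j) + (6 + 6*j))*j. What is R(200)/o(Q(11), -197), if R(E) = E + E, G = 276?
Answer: -200/229977 ≈ -0.00086965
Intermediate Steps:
Q(j) = j*(6 + j² + 16*j) (Q(j) = (6 + j² + 16*j)*j = j*(6 + j² + 16*j))
R(E) = 2*E
o(Y, z) = -138*Y
R(200)/o(Q(11), -197) = (2*200)/((-1518*(6 + 11² + 16*11))) = 400/((-1518*(6 + 121 + 176))) = 400/((-1518*303)) = 400/((-138*3333)) = 400/(-459954) = 400*(-1/459954) = -200/229977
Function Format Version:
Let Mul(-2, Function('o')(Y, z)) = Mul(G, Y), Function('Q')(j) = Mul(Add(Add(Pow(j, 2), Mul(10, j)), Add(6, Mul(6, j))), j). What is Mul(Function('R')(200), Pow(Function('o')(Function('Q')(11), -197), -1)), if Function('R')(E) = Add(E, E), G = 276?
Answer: Rational(-200, 229977) ≈ -0.00086965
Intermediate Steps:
Function('Q')(j) = Mul(j, Add(6, Pow(j, 2), Mul(16, j))) (Function('Q')(j) = Mul(Add(6, Pow(j, 2), Mul(16, j)), j) = Mul(j, Add(6, Pow(j, 2), Mul(16, j))))
Function('R')(E) = Mul(2, E)
Function('o')(Y, z) = Mul(-138, Y) (Function('o')(Y, z) = Mul(Rational(-1, 2), Mul(276, Y)) = Mul(-138, Y))
Mul(Function('R')(200), Pow(Function('o')(Function('Q')(11), -197), -1)) = Mul(Mul(2, 200), Pow(Mul(-138, Mul(11, Add(6, Pow(11, 2), Mul(16, 11)))), -1)) = Mul(400, Pow(Mul(-138, Mul(11, Add(6, 121, 176))), -1)) = Mul(400, Pow(Mul(-138, Mul(11, 303)), -1)) = Mul(400, Pow(Mul(-138, 3333), -1)) = Mul(400, Pow(-459954, -1)) = Mul(400, Rational(-1, 459954)) = Rational(-200, 229977)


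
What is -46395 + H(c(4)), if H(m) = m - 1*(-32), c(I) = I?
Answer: -46359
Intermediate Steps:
H(m) = 32 + m (H(m) = m + 32 = 32 + m)
-46395 + H(c(4)) = -46395 + (32 + 4) = -46395 + 36 = -46359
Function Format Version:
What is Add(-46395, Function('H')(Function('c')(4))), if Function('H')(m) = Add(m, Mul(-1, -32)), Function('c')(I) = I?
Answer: -46359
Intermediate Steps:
Function('H')(m) = Add(32, m) (Function('H')(m) = Add(m, 32) = Add(32, m))
Add(-46395, Function('H')(Function('c')(4))) = Add(-46395, Add(32, 4)) = Add(-46395, 36) = -46359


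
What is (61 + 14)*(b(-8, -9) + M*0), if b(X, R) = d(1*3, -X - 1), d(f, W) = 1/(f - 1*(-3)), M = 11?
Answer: 25/2 ≈ 12.500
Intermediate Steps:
d(f, W) = 1/(3 + f) (d(f, W) = 1/(f + 3) = 1/(3 + f))
b(X, R) = ⅙ (b(X, R) = 1/(3 + 1*3) = 1/(3 + 3) = 1/6 = ⅙)
(61 + 14)*(b(-8, -9) + M*0) = (61 + 14)*(⅙ + 11*0) = 75*(⅙ + 0) = 75*(⅙) = 25/2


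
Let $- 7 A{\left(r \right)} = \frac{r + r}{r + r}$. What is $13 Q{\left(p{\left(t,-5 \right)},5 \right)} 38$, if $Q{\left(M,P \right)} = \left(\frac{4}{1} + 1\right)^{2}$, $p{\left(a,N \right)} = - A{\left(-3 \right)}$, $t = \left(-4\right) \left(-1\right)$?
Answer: $12350$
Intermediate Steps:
$A{\left(r \right)} = - \frac{1}{7}$ ($A{\left(r \right)} = - \frac{\left(r + r\right) \frac{1}{r + r}}{7} = - \frac{2 r \frac{1}{2 r}}{7} = \left(- \frac{1}{7}\right) 1 = - \frac{1}{7}$)
$t = 4$
$p{\left(a,N \right)} = \frac{1}{7}$ ($p{\left(a,N \right)} = \left(-1\right) \left(- \frac{1}{7}\right) = \frac{1}{7}$)
$Q{\left(M,P \right)} = 25$ ($Q{\left(M,P \right)} = \left(4 \cdot 1 + 1\right)^{2} = \left(4 + 1\right)^{2} = 5^{2} = 25$)
$13 Q{\left(p{\left(t,-5 \right)},5 \right)} 38 = 13 \cdot 25 \cdot 38 = 325 \cdot 38 = 12350$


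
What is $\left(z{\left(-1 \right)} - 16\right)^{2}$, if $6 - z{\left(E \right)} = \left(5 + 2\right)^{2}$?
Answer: $3481$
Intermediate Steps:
$z{\left(E \right)} = -43$ ($z{\left(E \right)} = 6 - \left(5 + 2\right)^{2} = 6 - 7^{2} = 6 - 49 = -43$)
$\left(z{\left(-1 \right)} - 16\right)^{2} = \left(-43 - 16\right)^{2} = \left(-59\right)^{2} = 3481$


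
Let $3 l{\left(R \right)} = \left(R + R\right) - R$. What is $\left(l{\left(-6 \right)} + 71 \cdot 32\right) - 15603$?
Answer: $-13333$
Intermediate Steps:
$l{\left(R \right)} = \frac{R}{3}$ ($l{\left(R \right)} = \frac{\left(R + R\right) - R}{3} = \frac{2 R - R}{3} = \frac{R}{3}$)
$\left(l{\left(-6 \right)} + 71 \cdot 32\right) - 15603 = \left(\frac{1}{3} \left(-6\right) + 71 \cdot 32\right) - 15603 = \left(-2 + 2272\right) - 15603 = 2270 - 15603 = -13333$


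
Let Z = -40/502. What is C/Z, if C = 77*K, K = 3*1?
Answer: -57981/20 ≈ -2899.1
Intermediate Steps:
K = 3
Z = -20/251 (Z = -40*1/502 = -20/251 ≈ -0.079681)
C = 231 (C = 77*3 = 231)
C/Z = 231/(-20/251) = 231*(-251/20) = -57981/20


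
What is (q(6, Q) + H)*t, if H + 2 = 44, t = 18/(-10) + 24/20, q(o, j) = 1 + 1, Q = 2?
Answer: -132/5 ≈ -26.400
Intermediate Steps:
q(o, j) = 2
t = -⅗ (t = 18*(-⅒) + 24*(1/20) = -9/5 + 6/5 = -⅗ ≈ -0.60000)
H = 42 (H = -2 + 44 = 42)
(q(6, Q) + H)*t = (2 + 42)*(-⅗) = 44*(-⅗) = -132/5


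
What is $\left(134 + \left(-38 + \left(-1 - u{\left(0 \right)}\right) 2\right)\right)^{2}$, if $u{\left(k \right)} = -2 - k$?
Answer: $9604$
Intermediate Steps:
$\left(134 + \left(-38 + \left(-1 - u{\left(0 \right)}\right) 2\right)\right)^{2} = \left(134 - \left(38 - \left(-1 - \left(-2 - 0\right)\right) 2\right)\right)^{2} = \left(134 - \left(38 - \left(-1 - \left(-2 + 0\right)\right) 2\right)\right)^{2} = \left(134 - \left(38 - \left(-1 - -2\right) 2\right)\right)^{2} = \left(134 - \left(38 - \left(-1 + 2\right) 2\right)\right)^{2} = \left(134 + \left(-38 + 1 \cdot 2\right)\right)^{2} = \left(134 + \left(-38 + 2\right)\right)^{2} = \left(134 - 36\right)^{2} = 98^{2} = 9604$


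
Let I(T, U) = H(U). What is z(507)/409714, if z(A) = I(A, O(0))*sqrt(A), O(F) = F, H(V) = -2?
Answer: -13*sqrt(3)/204857 ≈ -0.00010991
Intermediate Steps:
I(T, U) = -2
z(A) = -2*sqrt(A)
z(507)/409714 = -26*sqrt(3)/409714 = -26*sqrt(3)*(1/409714) = -13*sqrt(3)/204857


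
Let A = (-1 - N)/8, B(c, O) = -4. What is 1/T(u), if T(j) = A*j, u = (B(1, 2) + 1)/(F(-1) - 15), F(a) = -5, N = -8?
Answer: 160/21 ≈ 7.6190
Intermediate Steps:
u = 3/20 (u = (-4 + 1)/(-5 - 15) = -3/(-20) = -3*(-1/20) = 3/20 ≈ 0.15000)
A = 7/8 (A = (-1 - 1*(-8))/8 = (-1 + 8)*(1/8) = 7*(1/8) = 7/8 ≈ 0.87500)
T(j) = 7*j/8
1/T(u) = 1/((7/8)*(3/20)) = 1/(21/160) = 160/21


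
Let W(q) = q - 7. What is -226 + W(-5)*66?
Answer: -1018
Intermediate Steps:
W(q) = -7 + q
-226 + W(-5)*66 = -226 + (-7 - 5)*66 = -226 - 12*66 = -226 - 792 = -1018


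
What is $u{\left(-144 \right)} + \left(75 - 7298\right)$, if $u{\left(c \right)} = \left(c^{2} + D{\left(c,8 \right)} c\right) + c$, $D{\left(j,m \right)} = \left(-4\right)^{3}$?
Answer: $22585$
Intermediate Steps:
$D{\left(j,m \right)} = -64$
$u{\left(c \right)} = c^{2} - 63 c$ ($u{\left(c \right)} = \left(c^{2} - 64 c\right) + c = c^{2} - 63 c$)
$u{\left(-144 \right)} + \left(75 - 7298\right) = - 144 \left(-63 - 144\right) + \left(75 - 7298\right) = \left(-144\right) \left(-207\right) + \left(75 - 7298\right) = 29808 - 7223 = 22585$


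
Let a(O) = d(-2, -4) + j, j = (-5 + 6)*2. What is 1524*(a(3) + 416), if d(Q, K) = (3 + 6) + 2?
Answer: 653796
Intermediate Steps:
d(Q, K) = 11 (d(Q, K) = 9 + 2 = 11)
j = 2 (j = 1*2 = 2)
a(O) = 13 (a(O) = 11 + 2 = 13)
1524*(a(3) + 416) = 1524*(13 + 416) = 1524*429 = 653796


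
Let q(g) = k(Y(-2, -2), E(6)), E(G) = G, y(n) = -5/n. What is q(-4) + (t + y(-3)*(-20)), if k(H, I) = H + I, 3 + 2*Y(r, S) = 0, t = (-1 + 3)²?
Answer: -149/6 ≈ -24.833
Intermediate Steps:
t = 4 (t = 2² = 4)
Y(r, S) = -3/2 (Y(r, S) = -3/2 + (½)*0 = -3/2 + 0 = -3/2)
q(g) = 9/2 (q(g) = -3/2 + 6 = 9/2)
q(-4) + (t + y(-3)*(-20)) = 9/2 + (4 - 5/(-3)*(-20)) = 9/2 + (4 - 5*(-⅓)*(-20)) = 9/2 + (4 + (5/3)*(-20)) = 9/2 + (4 - 100/3) = 9/2 - 88/3 = -149/6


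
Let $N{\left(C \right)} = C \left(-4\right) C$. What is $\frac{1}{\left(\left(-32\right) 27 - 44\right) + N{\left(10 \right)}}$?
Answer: $- \frac{1}{1308} \approx -0.00076453$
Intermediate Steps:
$N{\left(C \right)} = - 4 C^{2}$ ($N{\left(C \right)} = - 4 C C = - 4 C^{2}$)
$\frac{1}{\left(\left(-32\right) 27 - 44\right) + N{\left(10 \right)}} = \frac{1}{\left(\left(-32\right) 27 - 44\right) - 4 \cdot 10^{2}} = \frac{1}{\left(-864 - 44\right) - 400} = \frac{1}{-908 - 400} = \frac{1}{-1308} = - \frac{1}{1308}$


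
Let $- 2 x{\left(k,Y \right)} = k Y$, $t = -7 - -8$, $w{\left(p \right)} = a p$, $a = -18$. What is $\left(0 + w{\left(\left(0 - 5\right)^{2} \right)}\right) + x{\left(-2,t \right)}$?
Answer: $-449$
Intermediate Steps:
$w{\left(p \right)} = - 18 p$
$t = 1$ ($t = -7 + 8 = 1$)
$x{\left(k,Y \right)} = - \frac{Y k}{2}$ ($x{\left(k,Y \right)} = - \frac{k Y}{2} = - \frac{Y k}{2}$)
$\left(0 + w{\left(\left(0 - 5\right)^{2} \right)}\right) + x{\left(-2,t \right)} = \left(0 - 18 \left(0 - 5\right)^{2}\right) - \frac{1}{2} \left(-2\right) = \left(0 - 18 \left(-5\right)^{2}\right) + 1 = \left(0 - 450\right) + 1 = -450 + 1 = -449$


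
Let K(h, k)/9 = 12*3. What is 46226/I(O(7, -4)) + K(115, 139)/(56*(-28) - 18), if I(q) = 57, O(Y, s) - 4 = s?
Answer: 36647984/45201 ≈ 810.78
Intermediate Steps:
K(h, k) = 324 (K(h, k) = 9*(12*3) = 9*36 = 324)
O(Y, s) = 4 + s
46226/I(O(7, -4)) + K(115, 139)/(56*(-28) - 18) = 46226/57 + 324/(56*(-28) - 18) = 46226*(1/57) + 324/(-1568 - 18) = 46226/57 + 324/(-1586) = 46226/57 + 324*(-1/1586) = 46226/57 - 162/793 = 36647984/45201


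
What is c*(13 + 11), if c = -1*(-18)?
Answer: 432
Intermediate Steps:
c = 18
c*(13 + 11) = 18*(13 + 11) = 18*24 = 432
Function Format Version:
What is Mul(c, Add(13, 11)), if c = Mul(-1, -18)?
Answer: 432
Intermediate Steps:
c = 18
Mul(c, Add(13, 11)) = Mul(18, Add(13, 11)) = Mul(18, 24) = 432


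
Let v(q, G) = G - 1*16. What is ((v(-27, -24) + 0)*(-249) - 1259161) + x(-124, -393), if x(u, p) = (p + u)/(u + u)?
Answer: -309801331/248 ≈ -1.2492e+6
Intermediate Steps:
x(u, p) = (p + u)/(2*u) (x(u, p) = (p + u)/((2*u)) = (p + u)*(1/(2*u)) = (p + u)/(2*u))
v(q, G) = -16 + G (v(q, G) = G - 16 = -16 + G)
((v(-27, -24) + 0)*(-249) - 1259161) + x(-124, -393) = (((-16 - 24) + 0)*(-249) - 1259161) + (½)*(-393 - 124)/(-124) = ((-40 + 0)*(-249) - 1259161) + (½)*(-1/124)*(-517) = (-40*(-249) - 1259161) + 517/248 = (9960 - 1259161) + 517/248 = -1249201 + 517/248 = -309801331/248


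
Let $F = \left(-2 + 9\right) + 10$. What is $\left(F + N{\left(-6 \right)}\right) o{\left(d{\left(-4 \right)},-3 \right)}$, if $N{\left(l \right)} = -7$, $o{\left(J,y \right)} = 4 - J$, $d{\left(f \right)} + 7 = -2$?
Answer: $130$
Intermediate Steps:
$d{\left(f \right)} = -9$ ($d{\left(f \right)} = -7 - 2 = -9$)
$F = 17$ ($F = 7 + 10 = 17$)
$\left(F + N{\left(-6 \right)}\right) o{\left(d{\left(-4 \right)},-3 \right)} = \left(17 - 7\right) \left(4 - -9\right) = 10 \left(4 + 9\right) = 10 \cdot 13 = 130$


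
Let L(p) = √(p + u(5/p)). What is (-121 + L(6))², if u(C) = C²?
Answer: (726 - √241)²/36 ≈ 14022.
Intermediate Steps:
L(p) = √(p + 25/p²) (L(p) = √(p + (5/p)²) = √(p + 25/p²))
(-121 + L(6))² = (-121 + √(6 + 25/6²))² = (-121 + √(6 + 25*(1/36)))² = (-121 + √(6 + 25/36))² = (-121 + √(241/36))² = (-121 + √241/6)²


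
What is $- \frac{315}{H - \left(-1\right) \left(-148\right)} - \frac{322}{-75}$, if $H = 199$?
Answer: $- \frac{2401}{1275} \approx -1.8831$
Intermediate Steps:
$- \frac{315}{H - \left(-1\right) \left(-148\right)} - \frac{322}{-75} = - \frac{315}{199 - \left(-1\right) \left(-148\right)} - \frac{322}{-75} = - \frac{315}{199 - 148} - - \frac{322}{75} = - \frac{315}{199 - 148} + \frac{322}{75} = - \frac{315}{51} + \frac{322}{75} = \left(-315\right) \frac{1}{51} + \frac{322}{75} = - \frac{105}{17} + \frac{322}{75} = - \frac{2401}{1275}$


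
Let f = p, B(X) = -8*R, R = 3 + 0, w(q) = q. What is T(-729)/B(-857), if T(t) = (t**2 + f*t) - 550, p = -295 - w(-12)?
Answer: -368599/12 ≈ -30717.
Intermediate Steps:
R = 3
B(X) = -24 (B(X) = -8*3 = -24)
p = -283 (p = -295 - 1*(-12) = -295 + 12 = -283)
f = -283
T(t) = -550 + t**2 - 283*t (T(t) = (t**2 - 283*t) - 550 = -550 + t**2 - 283*t)
T(-729)/B(-857) = (-550 + (-729)**2 - 283*(-729))/(-24) = (-550 + 531441 + 206307)*(-1/24) = 737198*(-1/24) = -368599/12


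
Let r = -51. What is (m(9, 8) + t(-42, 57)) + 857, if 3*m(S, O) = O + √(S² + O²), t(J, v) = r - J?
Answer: 2552/3 + √145/3 ≈ 854.68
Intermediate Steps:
t(J, v) = -51 - J
m(S, O) = O/3 + √(O² + S²)/3 (m(S, O) = (O + √(S² + O²))/3 = (O + √(O² + S²))/3 = O/3 + √(O² + S²)/3)
(m(9, 8) + t(-42, 57)) + 857 = (((⅓)*8 + √(8² + 9²)/3) + (-51 - 1*(-42))) + 857 = ((8/3 + √(64 + 81)/3) + (-51 + 42)) + 857 = ((8/3 + √145/3) - 9) + 857 = (-19/3 + √145/3) + 857 = 2552/3 + √145/3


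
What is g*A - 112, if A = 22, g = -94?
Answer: -2180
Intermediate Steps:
g*A - 112 = -94*22 - 112 = -2068 - 112 = -2180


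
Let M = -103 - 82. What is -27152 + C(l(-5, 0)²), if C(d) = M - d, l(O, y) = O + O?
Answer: -27437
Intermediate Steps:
l(O, y) = 2*O
M = -185
C(d) = -185 - d
-27152 + C(l(-5, 0)²) = -27152 + (-185 - (2*(-5))²) = -27152 + (-185 - 1*(-10)²) = -27152 + (-185 - 1*100) = -27152 + (-185 - 100) = -27152 - 285 = -27437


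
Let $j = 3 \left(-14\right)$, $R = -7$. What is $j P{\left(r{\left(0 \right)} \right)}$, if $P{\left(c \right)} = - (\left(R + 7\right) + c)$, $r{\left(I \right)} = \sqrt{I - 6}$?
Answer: $42 i \sqrt{6} \approx 102.88 i$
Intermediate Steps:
$r{\left(I \right)} = \sqrt{-6 + I}$
$P{\left(c \right)} = - c$ ($P{\left(c \right)} = - (\left(-7 + 7\right) + c) = - (0 + c) = - c$)
$j = -42$
$j P{\left(r{\left(0 \right)} \right)} = - 42 \left(- \sqrt{-6 + 0}\right) = - 42 \left(- \sqrt{-6}\right) = - 42 \left(- i \sqrt{6}\right) = 42 i \sqrt{6}$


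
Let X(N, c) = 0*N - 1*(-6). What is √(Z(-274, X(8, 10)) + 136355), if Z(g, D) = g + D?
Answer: √136087 ≈ 368.90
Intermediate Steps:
X(N, c) = 6 (X(N, c) = 0 + 6 = 6)
Z(g, D) = D + g
√(Z(-274, X(8, 10)) + 136355) = √((6 - 274) + 136355) = √(-268 + 136355) = √136087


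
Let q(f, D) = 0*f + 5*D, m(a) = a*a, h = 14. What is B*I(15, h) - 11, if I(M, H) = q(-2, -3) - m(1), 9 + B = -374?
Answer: 6117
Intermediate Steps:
B = -383 (B = -9 - 374 = -383)
m(a) = a**2
q(f, D) = 5*D (q(f, D) = 0 + 5*D = 5*D)
I(M, H) = -16 (I(M, H) = 5*(-3) - 1*1**2 = -15 - 1*1 = -15 - 1 = -16)
B*I(15, h) - 11 = -383*(-16) - 11 = 6128 - 11 = 6117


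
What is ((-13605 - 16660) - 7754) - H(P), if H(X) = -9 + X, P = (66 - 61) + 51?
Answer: -38066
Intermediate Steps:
P = 56 (P = 5 + 51 = 56)
((-13605 - 16660) - 7754) - H(P) = ((-13605 - 16660) - 7754) - (-9 + 56) = (-30265 - 7754) - 1*47 = -38019 - 47 = -38066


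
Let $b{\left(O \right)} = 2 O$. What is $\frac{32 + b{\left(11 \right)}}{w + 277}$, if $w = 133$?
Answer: $\frac{27}{205} \approx 0.13171$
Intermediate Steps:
$\frac{32 + b{\left(11 \right)}}{w + 277} = \frac{32 + 2 \cdot 11}{133 + 277} = \frac{32 + 22}{410} = 54 \cdot \frac{1}{410} = \frac{27}{205}$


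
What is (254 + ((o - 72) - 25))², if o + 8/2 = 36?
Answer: 35721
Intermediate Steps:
o = 32 (o = -4 + 36 = 32)
(254 + ((o - 72) - 25))² = (254 + ((32 - 72) - 25))² = (254 + (-40 - 25))² = (254 - 65)² = 189² = 35721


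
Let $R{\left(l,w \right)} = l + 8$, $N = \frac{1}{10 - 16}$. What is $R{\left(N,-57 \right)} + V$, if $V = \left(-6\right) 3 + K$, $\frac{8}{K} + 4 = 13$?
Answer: $- \frac{167}{18} \approx -9.2778$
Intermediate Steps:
$K = \frac{8}{9}$ ($K = \frac{8}{-4 + 13} = \frac{8}{9} \approx 0.88889$)
$N = - \frac{1}{6}$ ($N = \frac{1}{-6} = - \frac{1}{6} \approx -0.16667$)
$R{\left(l,w \right)} = 8 + l$
$V = - \frac{154}{9}$ ($V = \left(-6\right) 3 + \frac{8}{9} = -18 + \frac{8}{9} = - \frac{154}{9} \approx -17.111$)
$R{\left(N,-57 \right)} + V = \left(8 - \frac{1}{6}\right) - \frac{154}{9} = \frac{47}{6} - \frac{154}{9} = - \frac{167}{18}$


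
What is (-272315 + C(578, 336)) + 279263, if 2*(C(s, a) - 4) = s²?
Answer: 173994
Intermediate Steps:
C(s, a) = 4 + s²/2
(-272315 + C(578, 336)) + 279263 = (-272315 + (4 + (½)*578²)) + 279263 = (-272315 + (4 + (½)*334084)) + 279263 = (-272315 + (4 + 167042)) + 279263 = (-272315 + 167046) + 279263 = -105269 + 279263 = 173994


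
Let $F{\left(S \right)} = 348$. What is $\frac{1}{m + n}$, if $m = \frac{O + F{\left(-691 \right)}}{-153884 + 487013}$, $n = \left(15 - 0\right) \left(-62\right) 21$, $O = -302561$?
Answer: $- \frac{333129}{6506311583} \approx -5.1201 \cdot 10^{-5}$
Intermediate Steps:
$n = -19530$ ($n = \left(15 + 0\right) \left(-62\right) 21 = 15 \left(-62\right) 21 = \left(-930\right) 21 = -19530$)
$m = - \frac{302213}{333129}$ ($m = \frac{-302561 + 348}{-153884 + 487013} = - \frac{302213}{333129} \approx -0.9072$)
$\frac{1}{m + n} = \frac{1}{- \frac{302213}{333129} - 19530} = \frac{1}{- \frac{6506311583}{333129}} = - \frac{333129}{6506311583}$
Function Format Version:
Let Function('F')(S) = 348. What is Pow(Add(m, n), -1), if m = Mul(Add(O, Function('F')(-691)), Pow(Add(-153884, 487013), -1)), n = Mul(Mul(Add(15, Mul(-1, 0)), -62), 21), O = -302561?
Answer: Rational(-333129, 6506311583) ≈ -5.1201e-5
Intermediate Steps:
n = -19530 (n = Mul(Mul(Add(15, 0), -62), 21) = Mul(Mul(15, -62), 21) = Mul(-930, 21) = -19530)
m = Rational(-302213, 333129) (m = Mul(Add(-302561, 348), Pow(Add(-153884, 487013), -1)) = Mul(-302213, Pow(333129, -1)) = Mul(-302213, Rational(1, 333129)) = Rational(-302213, 333129) ≈ -0.90720)
Pow(Add(m, n), -1) = Pow(Add(Rational(-302213, 333129), -19530), -1) = Pow(Rational(-6506311583, 333129), -1) = Rational(-333129, 6506311583)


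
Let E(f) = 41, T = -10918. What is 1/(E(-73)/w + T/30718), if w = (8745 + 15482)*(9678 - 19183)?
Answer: -3536834195965/1257086239184 ≈ -2.8135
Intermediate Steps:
w = -230277635 (w = 24227*(-9505) = -230277635)
1/(E(-73)/w + T/30718) = 1/(41/(-230277635) - 10918/30718) = 1/(41*(-1/230277635) - 10918*1/30718) = 1/(-41/230277635 - 5459/15359) = 1/(-1257086239184/3536834195965) = -3536834195965/1257086239184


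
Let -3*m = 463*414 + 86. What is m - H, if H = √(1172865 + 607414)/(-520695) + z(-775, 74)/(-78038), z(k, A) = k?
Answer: -14965193509/234114 + √1780279/520695 ≈ -63923.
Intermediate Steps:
m = -191768/3 (m = -(463*414 + 86)/3 = -(191682 + 86)/3 = -⅓*191768 = -191768/3 ≈ -63923.)
H = 775/78038 - √1780279/520695 (H = √(1172865 + 607414)/(-520695) - 775/(-78038) = √1780279*(-1/520695) - 775*(-1/78038) = -√1780279/520695 + 775/78038 = 775/78038 - √1780279/520695 ≈ 0.0073686)
m - H = -191768/3 - (775/78038 - √1780279/520695) = -191768/3 + (-775/78038 + √1780279/520695) = -14965193509/234114 + √1780279/520695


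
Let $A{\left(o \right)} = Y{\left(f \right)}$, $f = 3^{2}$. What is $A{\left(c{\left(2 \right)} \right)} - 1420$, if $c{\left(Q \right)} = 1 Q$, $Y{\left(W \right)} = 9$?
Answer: $-1411$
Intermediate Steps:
$f = 9$
$c{\left(Q \right)} = Q$
$A{\left(o \right)} = 9$
$A{\left(c{\left(2 \right)} \right)} - 1420 = 9 - 1420 = -1411$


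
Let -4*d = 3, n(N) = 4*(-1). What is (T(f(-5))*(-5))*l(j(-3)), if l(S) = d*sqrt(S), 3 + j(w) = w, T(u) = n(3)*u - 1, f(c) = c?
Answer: 285*I*sqrt(6)/4 ≈ 174.53*I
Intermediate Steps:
n(N) = -4
d = -3/4 (d = -1/4*3 = -3/4 ≈ -0.75000)
T(u) = -1 - 4*u (T(u) = -4*u - 1 = -1 - 4*u)
j(w) = -3 + w
l(S) = -3*sqrt(S)/4
(T(f(-5))*(-5))*l(j(-3)) = ((-1 - 4*(-5))*(-5))*(-3*sqrt(-3 - 3)/4) = ((-1 + 20)*(-5))*(-3*I*sqrt(6)/4) = (19*(-5))*(-3*I*sqrt(6)/4) = -(-285)*I*sqrt(6)/4 = 285*I*sqrt(6)/4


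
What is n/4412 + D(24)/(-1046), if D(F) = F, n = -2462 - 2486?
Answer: -660187/576869 ≈ -1.1444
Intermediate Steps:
n = -4948
n/4412 + D(24)/(-1046) = -4948/4412 + 24/(-1046) = -4948*1/4412 + 24*(-1/1046) = -1237/1103 - 12/523 = -660187/576869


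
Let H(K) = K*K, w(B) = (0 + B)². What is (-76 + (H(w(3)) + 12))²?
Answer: 289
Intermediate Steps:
w(B) = B²
H(K) = K²
(-76 + (H(w(3)) + 12))² = (-76 + ((3²)² + 12))² = (-76 + (9² + 12))² = (-76 + (81 + 12))² = (-76 + 93)² = 17² = 289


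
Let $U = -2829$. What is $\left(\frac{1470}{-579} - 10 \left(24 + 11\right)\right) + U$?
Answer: $- \frac{614037}{193} \approx -3181.5$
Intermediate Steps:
$\left(\frac{1470}{-579} - 10 \left(24 + 11\right)\right) + U = \left(\frac{1470}{-579} - 10 \left(24 + 11\right)\right) - 2829 = \left(1470 \left(- \frac{1}{579}\right) - 350\right) - 2829 = \left(- \frac{490}{193} - 350\right) - 2829 = - \frac{68040}{193} - 2829 = - \frac{614037}{193}$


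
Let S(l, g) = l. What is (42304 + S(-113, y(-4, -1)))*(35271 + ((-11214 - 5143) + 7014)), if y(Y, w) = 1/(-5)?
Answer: 1093928248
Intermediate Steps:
y(Y, w) = -⅕
(42304 + S(-113, y(-4, -1)))*(35271 + ((-11214 - 5143) + 7014)) = (42304 - 113)*(35271 + ((-11214 - 5143) + 7014)) = 42191*(35271 + (-16357 + 7014)) = 42191*(35271 - 9343) = 42191*25928 = 1093928248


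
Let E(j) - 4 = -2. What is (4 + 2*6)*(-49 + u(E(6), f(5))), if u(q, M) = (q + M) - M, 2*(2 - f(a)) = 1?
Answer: -752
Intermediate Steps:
f(a) = 3/2 (f(a) = 2 - ½*1 = 2 - ½ = 3/2)
E(j) = 2 (E(j) = 4 - 2 = 2)
u(q, M) = q (u(q, M) = (M + q) - M = q)
(4 + 2*6)*(-49 + u(E(6), f(5))) = (4 + 2*6)*(-49 + 2) = (4 + 12)*(-47) = 16*(-47) = -752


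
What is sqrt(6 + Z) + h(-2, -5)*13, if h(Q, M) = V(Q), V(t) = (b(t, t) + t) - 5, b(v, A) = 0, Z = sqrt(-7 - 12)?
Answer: -91 + sqrt(6 + I*sqrt(19)) ≈ -88.41 + 0.84149*I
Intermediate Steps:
Z = I*sqrt(19) (Z = sqrt(-19) = I*sqrt(19) ≈ 4.3589*I)
V(t) = -5 + t (V(t) = (0 + t) - 5 = t - 5 = -5 + t)
h(Q, M) = -5 + Q
sqrt(6 + Z) + h(-2, -5)*13 = sqrt(6 + I*sqrt(19)) + (-5 - 2)*13 = sqrt(6 + I*sqrt(19)) - 7*13 = sqrt(6 + I*sqrt(19)) - 91 = -91 + sqrt(6 + I*sqrt(19))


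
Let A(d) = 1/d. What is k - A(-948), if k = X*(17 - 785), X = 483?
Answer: -351654911/948 ≈ -3.7094e+5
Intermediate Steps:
k = -370944 (k = 483*(17 - 785) = 483*(-768) = -370944)
k - A(-948) = -370944 - 1/(-948) = -370944 - 1*(-1/948) = -370944 + 1/948 = -351654911/948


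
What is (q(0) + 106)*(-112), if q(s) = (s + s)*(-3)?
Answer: -11872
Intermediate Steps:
q(s) = -6*s (q(s) = (2*s)*(-3) = -6*s)
(q(0) + 106)*(-112) = (-6*0 + 106)*(-112) = (0 + 106)*(-112) = 106*(-112) = -11872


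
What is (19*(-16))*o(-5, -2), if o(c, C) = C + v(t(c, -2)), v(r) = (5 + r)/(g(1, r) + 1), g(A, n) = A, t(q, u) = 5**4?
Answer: -95152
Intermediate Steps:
t(q, u) = 625
v(r) = 5/2 + r/2 (v(r) = (5 + r)/(1 + 1) = (5 + r)/2 = (5 + r)*(1/2) = 5/2 + r/2)
o(c, C) = 315 + C (o(c, C) = C + (5/2 + (1/2)*625) = C + (5/2 + 625/2) = C + 315 = 315 + C)
(19*(-16))*o(-5, -2) = (19*(-16))*(315 - 2) = -304*313 = -95152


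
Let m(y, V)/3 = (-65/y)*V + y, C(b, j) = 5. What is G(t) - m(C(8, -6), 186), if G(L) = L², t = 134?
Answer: 25195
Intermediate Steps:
m(y, V) = 3*y - 195*V/y (m(y, V) = 3*((-65/y)*V + y) = 3*(-65*V/y + y) = 3*(y - 65*V/y) = 3*y - 195*V/y)
G(t) - m(C(8, -6), 186) = 134² - (3*5 - 195*186/5) = 17956 - (15 - 195*186*⅕) = 17956 - (15 - 7254) = 17956 - 1*(-7239) = 17956 + 7239 = 25195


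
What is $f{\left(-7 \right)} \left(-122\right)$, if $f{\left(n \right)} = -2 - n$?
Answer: $-610$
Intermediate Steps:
$f{\left(-7 \right)} \left(-122\right) = \left(-2 - -7\right) \left(-122\right) = \left(-2 + 7\right) \left(-122\right) = 5 \left(-122\right) = -610$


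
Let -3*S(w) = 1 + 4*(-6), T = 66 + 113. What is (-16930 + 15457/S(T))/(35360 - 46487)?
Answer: 343019/255921 ≈ 1.3403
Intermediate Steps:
T = 179
S(w) = 23/3 (S(w) = -(1 + 4*(-6))/3 = -(1 - 24)/3 = -⅓*(-23) = 23/3)
(-16930 + 15457/S(T))/(35360 - 46487) = (-16930 + 15457/(23/3))/(35360 - 46487) = (-16930 + 15457*(3/23))/(-11127) = (-16930 + 46371/23)*(-1/11127) = -343019/23*(-1/11127) = 343019/255921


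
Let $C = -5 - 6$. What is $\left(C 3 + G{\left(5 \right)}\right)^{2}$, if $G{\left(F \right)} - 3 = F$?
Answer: $625$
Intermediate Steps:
$G{\left(F \right)} = 3 + F$
$C = -11$ ($C = -5 - 6 = -11$)
$\left(C 3 + G{\left(5 \right)}\right)^{2} = \left(\left(-11\right) 3 + \left(3 + 5\right)\right)^{2} = \left(-33 + 8\right)^{2} = \left(-25\right)^{2} = 625$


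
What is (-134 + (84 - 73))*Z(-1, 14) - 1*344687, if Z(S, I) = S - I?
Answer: -342842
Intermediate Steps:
(-134 + (84 - 73))*Z(-1, 14) - 1*344687 = (-134 + (84 - 73))*(-1 - 1*14) - 1*344687 = (-134 + 11)*(-1 - 14) - 344687 = -123*(-15) - 344687 = 1845 - 344687 = -342842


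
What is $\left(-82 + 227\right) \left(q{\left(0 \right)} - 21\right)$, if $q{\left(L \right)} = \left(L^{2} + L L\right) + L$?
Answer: $-3045$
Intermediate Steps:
$q{\left(L \right)} = L + 2 L^{2}$ ($q{\left(L \right)} = \left(L^{2} + L^{2}\right) + L = 2 L^{2} + L = L + 2 L^{2}$)
$\left(-82 + 227\right) \left(q{\left(0 \right)} - 21\right) = \left(-82 + 227\right) \left(0 \left(1 + 2 \cdot 0\right) - 21\right) = 145 \left(0 \left(1 + 0\right) - 21\right) = 145 \left(0 \cdot 1 - 21\right) = 145 \left(0 - 21\right) = 145 \left(-21\right) = -3045$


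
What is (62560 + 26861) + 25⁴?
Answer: 480046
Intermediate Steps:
(62560 + 26861) + 25⁴ = 89421 + 390625 = 480046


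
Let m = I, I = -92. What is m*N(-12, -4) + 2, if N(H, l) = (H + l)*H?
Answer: -17662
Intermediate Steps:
N(H, l) = H*(H + l)
m = -92
m*N(-12, -4) + 2 = -(-1104)*(-12 - 4) + 2 = -(-1104)*(-16) + 2 = -92*192 + 2 = -17664 + 2 = -17662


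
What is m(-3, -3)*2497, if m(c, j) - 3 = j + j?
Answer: -7491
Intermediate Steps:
m(c, j) = 3 + 2*j (m(c, j) = 3 + (j + j) = 3 + 2*j)
m(-3, -3)*2497 = (3 + 2*(-3))*2497 = (3 - 6)*2497 = -3*2497 = -7491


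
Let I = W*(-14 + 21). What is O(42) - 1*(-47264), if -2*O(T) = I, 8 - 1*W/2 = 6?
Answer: 47250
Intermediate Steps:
W = 4 (W = 16 - 2*6 = 16 - 12 = 4)
I = 28 (I = 4*(-14 + 21) = 4*7 = 28)
O(T) = -14 (O(T) = -1/2*28 = -14)
O(42) - 1*(-47264) = -14 - 1*(-47264) = -14 + 47264 = 47250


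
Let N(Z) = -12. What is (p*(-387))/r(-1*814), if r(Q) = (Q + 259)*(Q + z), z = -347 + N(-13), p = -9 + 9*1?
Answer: 0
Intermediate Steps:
p = 0 (p = -9 + 9 = 0)
z = -359 (z = -347 - 12 = -359)
r(Q) = (-359 + Q)*(259 + Q) (r(Q) = (Q + 259)*(Q - 359) = (259 + Q)*(-359 + Q) = (-359 + Q)*(259 + Q))
(p*(-387))/r(-1*814) = (0*(-387))/(-92981 + (-1*814)² - (-100)*814) = 0/(-92981 + (-814)² - 100*(-814)) = 0/(-92981 + 662596 + 81400) = 0/651015 = 0*(1/651015) = 0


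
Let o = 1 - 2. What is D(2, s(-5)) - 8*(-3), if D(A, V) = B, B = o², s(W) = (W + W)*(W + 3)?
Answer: 25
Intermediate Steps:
s(W) = 2*W*(3 + W) (s(W) = (2*W)*(3 + W) = 2*W*(3 + W))
o = -1
B = 1 (B = (-1)² = 1)
D(A, V) = 1
D(2, s(-5)) - 8*(-3) = 1 - 8*(-3) = 1 + 24 = 25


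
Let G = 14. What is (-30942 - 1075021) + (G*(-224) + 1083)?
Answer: -1108016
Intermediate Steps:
(-30942 - 1075021) + (G*(-224) + 1083) = (-30942 - 1075021) + (14*(-224) + 1083) = -1105963 + (-3136 + 1083) = -1105963 - 2053 = -1108016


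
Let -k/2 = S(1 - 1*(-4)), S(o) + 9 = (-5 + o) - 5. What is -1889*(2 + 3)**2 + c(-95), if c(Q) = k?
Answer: -47197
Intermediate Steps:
S(o) = -19 + o (S(o) = -9 + ((-5 + o) - 5) = -9 + (-10 + o) = -19 + o)
k = 28 (k = -2*(-19 + (1 - 1*(-4))) = -2*(-19 + (1 + 4)) = -2*(-19 + 5) = -2*(-14) = 28)
c(Q) = 28
-1889*(2 + 3)**2 + c(-95) = -1889*(2 + 3)**2 + 28 = -1889*5**2 + 28 = -1889*25 + 28 = -47225 + 28 = -47197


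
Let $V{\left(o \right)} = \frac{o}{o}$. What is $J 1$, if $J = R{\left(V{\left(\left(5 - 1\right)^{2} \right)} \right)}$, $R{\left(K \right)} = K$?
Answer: $1$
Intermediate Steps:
$V{\left(o \right)} = 1$
$J = 1$
$J 1 = 1 \cdot 1 = 1$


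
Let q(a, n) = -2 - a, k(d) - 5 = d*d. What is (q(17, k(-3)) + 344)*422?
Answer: 137150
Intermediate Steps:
k(d) = 5 + d² (k(d) = 5 + d*d = 5 + d²)
(q(17, k(-3)) + 344)*422 = ((-2 - 1*17) + 344)*422 = ((-2 - 17) + 344)*422 = (-19 + 344)*422 = 325*422 = 137150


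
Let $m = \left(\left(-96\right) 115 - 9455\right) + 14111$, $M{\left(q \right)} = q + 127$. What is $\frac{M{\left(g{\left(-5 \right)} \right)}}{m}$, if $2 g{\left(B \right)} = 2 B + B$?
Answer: $- \frac{239}{12768} \approx -0.018719$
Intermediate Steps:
$g{\left(B \right)} = \frac{3 B}{2}$ ($g{\left(B \right)} = \frac{2 B + B}{2} = \frac{3 B}{2}$)
$M{\left(q \right)} = 127 + q$
$m = -6384$ ($m = \left(-11040 - 9455\right) + 14111 = -20495 + 14111 = -6384$)
$\frac{M{\left(g{\left(-5 \right)} \right)}}{m} = \frac{127 + \frac{3}{2} \left(-5\right)}{-6384} = \left(127 - \frac{15}{2}\right) \left(- \frac{1}{6384}\right) = \frac{239}{2} \left(- \frac{1}{6384}\right) = - \frac{239}{12768}$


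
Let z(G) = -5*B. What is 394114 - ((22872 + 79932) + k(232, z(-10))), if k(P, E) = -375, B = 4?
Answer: 291685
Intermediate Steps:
z(G) = -20 (z(G) = -5*4 = -20)
394114 - ((22872 + 79932) + k(232, z(-10))) = 394114 - ((22872 + 79932) - 375) = 394114 - (102804 - 375) = 394114 - 1*102429 = 394114 - 102429 = 291685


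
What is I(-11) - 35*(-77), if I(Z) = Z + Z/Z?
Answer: 2685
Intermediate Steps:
I(Z) = 1 + Z (I(Z) = Z + 1 = 1 + Z)
I(-11) - 35*(-77) = (1 - 11) - 35*(-77) = -10 + 2695 = 2685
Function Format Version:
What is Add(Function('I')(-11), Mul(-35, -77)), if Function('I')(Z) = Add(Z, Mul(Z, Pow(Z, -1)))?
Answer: 2685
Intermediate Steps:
Function('I')(Z) = Add(1, Z) (Function('I')(Z) = Add(Z, 1) = Add(1, Z))
Add(Function('I')(-11), Mul(-35, -77)) = Add(Add(1, -11), Mul(-35, -77)) = Add(-10, 2695) = 2685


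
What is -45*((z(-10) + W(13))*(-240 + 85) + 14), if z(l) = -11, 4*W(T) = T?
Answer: -218745/4 ≈ -54686.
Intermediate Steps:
W(T) = T/4
-45*((z(-10) + W(13))*(-240 + 85) + 14) = -45*((-11 + (¼)*13)*(-240 + 85) + 14) = -45*((-11 + 13/4)*(-155) + 14) = -45*(-31/4*(-155) + 14) = -45*(4805/4 + 14) = -45*4861/4 = -218745/4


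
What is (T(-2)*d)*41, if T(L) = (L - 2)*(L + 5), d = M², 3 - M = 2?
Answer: -492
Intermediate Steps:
M = 1 (M = 3 - 1*2 = 3 - 2 = 1)
d = 1 (d = 1² = 1)
T(L) = (-2 + L)*(5 + L)
(T(-2)*d)*41 = ((-10 + (-2)² + 3*(-2))*1)*41 = ((-10 + 4 - 6)*1)*41 = -12*1*41 = -12*41 = -492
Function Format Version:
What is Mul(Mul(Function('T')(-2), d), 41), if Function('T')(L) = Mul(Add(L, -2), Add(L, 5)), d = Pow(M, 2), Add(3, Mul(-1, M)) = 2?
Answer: -492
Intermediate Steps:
M = 1 (M = Add(3, Mul(-1, 2)) = Add(3, -2) = 1)
d = 1 (d = Pow(1, 2) = 1)
Function('T')(L) = Mul(Add(-2, L), Add(5, L))
Mul(Mul(Function('T')(-2), d), 41) = Mul(Mul(Add(-10, Pow(-2, 2), Mul(3, -2)), 1), 41) = Mul(Mul(Add(-10, 4, -6), 1), 41) = Mul(Mul(-12, 1), 41) = Mul(-12, 41) = -492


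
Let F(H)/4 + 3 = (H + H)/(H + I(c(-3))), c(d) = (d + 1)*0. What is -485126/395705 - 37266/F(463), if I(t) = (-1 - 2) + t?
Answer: 847804571873/89825035 ≈ 9438.4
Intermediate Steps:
c(d) = 0 (c(d) = (1 + d)*0 = 0)
I(t) = -3 + t
F(H) = -12 + 8*H/(-3 + H) (F(H) = -12 + 4*((H + H)/(H + (-3 + 0))) = -12 + 4*((2*H)/(H - 3)) = -12 + 4*((2*H)/(-3 + H)) = -12 + 4*(2*H/(-3 + H)) = -12 + 8*H/(-3 + H))
-485126/395705 - 37266/F(463) = -485126/395705 - 37266*(-3 + 463)/(4*(9 - 1*463)) = -485126*1/395705 - 37266*115/(9 - 463) = -485126/395705 - 37266/(4*(1/460)*(-454)) = -485126/395705 - 37266/(-454/115) = -485126/395705 - 37266*(-115/454) = -485126/395705 + 2142795/227 = 847804571873/89825035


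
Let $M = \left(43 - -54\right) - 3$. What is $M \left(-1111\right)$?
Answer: $-104434$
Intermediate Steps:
$M = 94$ ($M = \left(43 + 54\right) - 3 = 97 - 3 = 94$)
$M \left(-1111\right) = 94 \left(-1111\right) = -104434$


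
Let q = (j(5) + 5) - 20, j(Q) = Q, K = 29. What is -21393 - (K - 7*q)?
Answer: -21492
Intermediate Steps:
q = -10 (q = (5 + 5) - 20 = 10 - 20 = -10)
-21393 - (K - 7*q) = -21393 - (29 - 7*(-10)) = -21393 - (29 + 70) = -21393 - 1*99 = -21393 - 99 = -21492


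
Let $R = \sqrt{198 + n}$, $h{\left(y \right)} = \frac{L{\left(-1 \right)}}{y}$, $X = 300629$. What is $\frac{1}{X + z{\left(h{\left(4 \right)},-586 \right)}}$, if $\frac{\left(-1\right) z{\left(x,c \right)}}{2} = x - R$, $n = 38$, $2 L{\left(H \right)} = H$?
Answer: $\frac{4810068}{1446047120185} - \frac{64 \sqrt{59}}{1446047120185} \approx 3.326 \cdot 10^{-6}$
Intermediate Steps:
$L{\left(H \right)} = \frac{H}{2}$
$h{\left(y \right)} = - \frac{1}{2 y}$ ($h{\left(y \right)} = \frac{\frac{1}{2} \left(-1\right)}{y} = - \frac{1}{2 y}$)
$R = 2 \sqrt{59}$ ($R = \sqrt{198 + 38} = \sqrt{236} = 2 \sqrt{59} \approx 15.362$)
$z{\left(x,c \right)} = - 2 x + 4 \sqrt{59}$ ($z{\left(x,c \right)} = - 2 \left(x - 2 \sqrt{59}\right) = - 2 x + 4 \sqrt{59}$)
$\frac{1}{X + z{\left(h{\left(4 \right)},-586 \right)}} = \frac{1}{300629 + \left(- 2 \left(- \frac{1}{2 \cdot 4}\right) + 4 \sqrt{59}\right)} = \frac{1}{300629 + \left(- 2 \left(\left(- \frac{1}{2}\right) \frac{1}{4}\right) + 4 \sqrt{59}\right)} = \frac{1}{300629 - \left(- \frac{1}{4} - 4 \sqrt{59}\right)} = \frac{1}{300629 + \left(\frac{1}{4} + 4 \sqrt{59}\right)} = \frac{1}{\frac{1202517}{4} + 4 \sqrt{59}}$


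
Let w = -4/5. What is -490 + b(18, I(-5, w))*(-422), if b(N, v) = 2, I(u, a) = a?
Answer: -1334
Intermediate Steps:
w = -⅘ (w = -4*⅕ = -⅘ ≈ -0.80000)
-490 + b(18, I(-5, w))*(-422) = -490 + 2*(-422) = -490 - 844 = -1334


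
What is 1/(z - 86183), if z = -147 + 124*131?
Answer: -1/70086 ≈ -1.4268e-5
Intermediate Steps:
z = 16097 (z = -147 + 16244 = 16097)
1/(z - 86183) = 1/(16097 - 86183) = 1/(-70086) = -1/70086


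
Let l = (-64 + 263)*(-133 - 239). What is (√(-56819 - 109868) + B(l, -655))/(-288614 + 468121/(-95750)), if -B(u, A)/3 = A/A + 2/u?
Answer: 1771997375/170481910432949 - 95750*I*√166687/27635258621 ≈ 1.0394e-5 - 0.0014146*I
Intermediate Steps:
l = -74028 (l = 199*(-372) = -74028)
B(u, A) = -3 - 6/u (B(u, A) = -3*(A/A + 2/u) = -3*(1 + 2/u) = -3 - 6/u)
(√(-56819 - 109868) + B(l, -655))/(-288614 + 468121/(-95750)) = (√(-56819 - 109868) + (-3 - 6/(-74028)))/(-288614 + 468121/(-95750)) = (√(-166687) + (-3 - 6*(-1/74028)))/(-288614 + 468121*(-1/95750)) = (I*√166687 + (-3 + 1/12338))/(-288614 - 468121/95750) = (I*√166687 - 37013/12338)/(-27635258621/95750) = (-37013/12338 + I*√166687)*(-95750/27635258621) = 1771997375/170481910432949 - 95750*I*√166687/27635258621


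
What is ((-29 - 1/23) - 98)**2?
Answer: 8538084/529 ≈ 16140.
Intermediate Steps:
((-29 - 1/23) - 98)**2 = (-668/23 - 98)**2 = (-2922/23)**2 = 8538084/529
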